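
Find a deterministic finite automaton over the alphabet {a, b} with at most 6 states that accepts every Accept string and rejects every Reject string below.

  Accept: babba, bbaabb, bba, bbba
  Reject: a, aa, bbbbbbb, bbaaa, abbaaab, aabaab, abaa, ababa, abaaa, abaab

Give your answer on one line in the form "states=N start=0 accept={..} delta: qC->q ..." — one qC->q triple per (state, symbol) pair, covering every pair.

states=5 start=0 accept={3} delta: 0a->0 0b->1 1a->0 1b->2 2a->3 2b->2 3a->4 3b->3 4a->0 4b->3

Fold the examples into a partial DFA from state 0: repeatedly fix the first undefined (state, symbol) met by the shortest-then-alphabetical prefix, trying targets in increasing order and rejecting any under which an Accept and a Reject string meet in one state with the same remainder; add a state when all current targets are rejected. Accepting states are where Accept strings end.
a: 0a undefined. 0a->0: ok.
b: 0b undefined. 0b->0: no, babba/a meet in 0. Open state 1: 0b->1.
ba: 1a undefined. 1a->0: ok.
bb: 1b undefined. 1b->0: no, babba/a meet in 0. 1b->1: no, babba/a meet in 0. Open state 2: 1b->2.
bba: 2a undefined. 2a->0: no, babba/a meet in 0. 2a->1: no, babba/abbaaab meet in 1. 2a->2: no, babba/bbaaa meet in 2. Open state 3: 2a->3.
bbb: 2b undefined. 2b->0: no, bbba/a meet in 0. 2b->1: no, bbba/a meet in 0. 2b->2: ok.
bbaa: 3a undefined. 3a->0: no, bbaabb/bbbbbbb meet in 2. 3a->1: no, bbaabb/bbbbbbb meet in 2. 3a->2: no, babba/bbaaa meet in 3. 3a->3: no, babba/bbaaa meet in 3. Open state 4: 3a->4.
bbaaa: 4a undefined. 4a->0: ok.
bbaab: 4b undefined. 4b->0: no, bbaabb/abbaaab meet in 1. 4b->1: no, bbaabb/bbbbbbb meet in 2. 4b->2: no, bbaabb/bbbbbbb meet in 2. 4b->3: ok.
bbaabb: 3b undefined. 3b->0: no, bbaabb/a meet in 0. 3b->1: no, bbaabb/abbaaab meet in 1. 3b->2: no, bbaabb/bbbbbbb meet in 2. 3b->3: ok.
All examples now run through 5 states with every (state, symbol) defined. Accept strings end in {3}, Reject strings end in {0,1,2}; accept={3}.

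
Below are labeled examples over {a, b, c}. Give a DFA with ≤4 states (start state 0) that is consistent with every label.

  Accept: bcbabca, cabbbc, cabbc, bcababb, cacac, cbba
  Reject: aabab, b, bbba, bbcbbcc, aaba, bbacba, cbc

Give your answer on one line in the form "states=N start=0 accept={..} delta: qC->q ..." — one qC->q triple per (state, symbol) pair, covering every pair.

State merging on the prefix tree: take the shortest (then alphabetical) example prefix whose next move is undefined and point that move at state 0, else 1, else 2, ...; a target is out if some Accept/Reject pair would then sit in one state with the same input left (inseparable). If every existing state is out, open a new one.
a: 0a undefined. 0a->0: ok.
b: 0b undefined. 0b->0: ok.
c: 0c undefined. 0c->0: no, bcbabca/aabab meet in 0. Open state 1: 0c->1.
ca: 1a undefined. 1a->0: no, bcababb/aabab meet in 0. 1a->1: ok.
cb: 1b undefined. 1b->0: no, bcbabca/cbc meet in 1. 1b->1: no, cabbbc/cbc meet in 1 with "c" left. Open state 2: 1b->2.
cac: 1c undefined. 1c->0: ok.
cbb: 2b undefined. 2b->0: no, cbba/aabab meet in 0. 2b->1: no, cabbbc/cbc meet in 2 with "c" left. 2b->2: no, cabbbc/cbc meet in 2 with "c" left. Open state 3: 2b->3.
cbc: 2c undefined. 2c->0: ok.
bcba: 2a undefined. 2a->0: no, bcababb/aabab meet in 0. 2a->1: no, bcbabca/aabab meet in 0. 2a->2: ok.
cbba: 3a undefined. 3a->0: no, cbba/aabab meet in 0. 3a->1: ok.
cabbb: 3b undefined. 3b->0: no, bcababb/aabab meet in 0. 3b->1: no, cabbbc/aabab meet in 0. 3b->2: no, cabbbc/aabab meet in 0. 3b->3: ok.
cabbc: 3c undefined. 3c->0: no, bcbabca/aabab meet in 0. 3c->1: ok.
All examples now run through 4 states with every (state, symbol) defined. Accept strings end in {1,3}, Reject strings end in {0,2}; accept={1,3}.

states=4 start=0 accept={1,3} delta: 0a->0 0b->0 0c->1 1a->1 1b->2 1c->0 2a->2 2b->3 2c->0 3a->1 3b->3 3c->1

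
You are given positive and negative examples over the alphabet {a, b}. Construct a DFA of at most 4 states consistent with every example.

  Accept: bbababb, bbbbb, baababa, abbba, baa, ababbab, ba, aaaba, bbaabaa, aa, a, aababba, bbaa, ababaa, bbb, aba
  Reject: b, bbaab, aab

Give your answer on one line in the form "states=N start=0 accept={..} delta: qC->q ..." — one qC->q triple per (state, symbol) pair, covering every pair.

states=4 start=0 accept={0,2,3} delta: 0a->0 0b->1 1a->0 1b->2 2a->3 2b->0 3a->0 3b->0

State merging on the prefix tree: take the shortest (then alphabetical) example prefix whose next move is undefined and point that move at state 0, else 1, else 2, ...; a target is out if some Accept/Reject pair would then sit in one state with the same input left (inseparable). If every existing state is out, open a new one.
a: 0a undefined. 0a->0: ok.
b: 0b undefined. 0b->0: no, bbababb/b meet in 0. Open state 1: 0b->1.
ba: 1a undefined. 1a->0: ok.
bb: 1b undefined. 1b->0: no, bbbbb/b meet in 1. 1b->1: no, bbababb/b meet in 1. Open state 2: 1b->2.
bba: 2a undefined. 2a->0: no, ababbab/b meet in 1. 2a->1: no, aababba/b meet in 1. 2a->2: no, ababbab/bbaab meet in 2 with "b" left. Open state 3: 2a->3.
bbb: 2b undefined. 2b->0: ok.
bbaa: 3a undefined. 3a->0: ok.
bbab: 3b undefined. 3b->0: ok.
All examples now run through 4 states with every (state, symbol) defined. Accept strings end in {0,2,3}, Reject strings end in {1}; accept={0,2,3}.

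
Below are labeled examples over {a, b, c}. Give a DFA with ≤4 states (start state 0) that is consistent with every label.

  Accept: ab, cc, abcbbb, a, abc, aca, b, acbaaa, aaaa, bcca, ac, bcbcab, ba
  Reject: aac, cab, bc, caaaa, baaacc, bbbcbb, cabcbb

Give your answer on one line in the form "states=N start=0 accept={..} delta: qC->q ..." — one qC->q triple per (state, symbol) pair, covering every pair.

states=4 start=0 accept={0,1} delta: 0a->1 0b->0 0c->2 1a->0 1b->1 1c->0 2a->2 2b->3 2c->0 3a->0 3b->2 3c->3

Fold the examples into a partial DFA from state 0: repeatedly fix the first undefined (state, symbol) met by the shortest-then-alphabetical prefix, trying targets in increasing order and rejecting any under which an Accept and a Reject string meet in one state with the same remainder; add a state when all current targets are rejected. Accepting states are where Accept strings end.
a: 0a undefined. 0a->0: no, abc/bc meet in 0 with "bc" left. Open state 1: 0a->1.
b: 0b undefined. 0b->0: ok.
c: 0c undefined. 0c->0: no, ab/cab meet in 1 with "b" left. 0c->1: no, a/bc meet in 1. Open state 2: 0c->2.
aa: 1a undefined. 1a->0: ok.
ab: 1b undefined. 1b->0: no, abc/aac meet in 2. 1b->1: ok.
ac: 1c undefined. 1c->0: ok.
ca: 2a undefined. 2a->0: no, ab/caaaa meet in 1. 2a->1: no, ab/cab meet in 1. 2a->2: ok.
cc: 2c undefined. 2c->0: ok.
bcb: 2b undefined. 2b->0: no, cc/cab meet in 0. 2b->1: no, ab/cab meet in 1. 2b->2: no, cc/cabcbb meet in 0. Open state 3: 2b->3.
bcbc: 3c undefined. 3c->0: no, cc/cabcbb meet in 0. 3c->1: no, ab/cabcbb meet in 1. 3c->2: no, bcbcab/cab meet in 3. 3c->3: ok.
bcbca: 3a undefined. 3a->0: ok.
cabcb: 3b undefined. 3b->0: no, cc/bbbcbb meet in 0. 3b->1: no, ab/bbbcbb meet in 1. 3b->2: ok.
All examples now run through 4 states with every (state, symbol) defined. Accept strings end in {0,1}, Reject strings end in {2,3}; accept={0,1}.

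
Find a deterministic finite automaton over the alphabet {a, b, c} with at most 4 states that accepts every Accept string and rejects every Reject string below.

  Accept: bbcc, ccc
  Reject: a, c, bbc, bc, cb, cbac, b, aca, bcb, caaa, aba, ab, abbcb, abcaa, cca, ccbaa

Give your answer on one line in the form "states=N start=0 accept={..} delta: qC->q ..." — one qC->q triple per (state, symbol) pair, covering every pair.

State merging on the prefix tree: take the shortest (then alphabetical) example prefix whose next move is undefined and point that move at state 0, else 1, else 2, ...; a target is out if some Accept/Reject pair would then sit in one state with the same input left (inseparable). If every existing state is out, open a new one.
a: 0a undefined. 0a->0: ok.
b: 0b undefined. 0b->0: ok.
c: 0c undefined. 0c->0: no, bbcc/a meet in 0. Open state 1: 0c->1.
ca: 1a undefined. 1a->0: ok.
cb: 1b undefined. 1b->0: ok.
cc: 1c undefined. 1c->0: no, bbcc/a meet in 0. 1c->1: no, bbcc/c meet in 1. Open state 2: 1c->2.
cca: 2a undefined. 2a->0: ok.
ccb: 2b undefined. 2b->0: ok.
ccc: 2c undefined. 2c->0: no, ccc/a meet in 0. 2c->1: no, ccc/c meet in 1. 2c->2: ok.
All examples now run through 3 states with every (state, symbol) defined. Accept strings end in {2}, Reject strings end in {0,1}; accept={2}.

states=3 start=0 accept={2} delta: 0a->0 0b->0 0c->1 1a->0 1b->0 1c->2 2a->0 2b->0 2c->2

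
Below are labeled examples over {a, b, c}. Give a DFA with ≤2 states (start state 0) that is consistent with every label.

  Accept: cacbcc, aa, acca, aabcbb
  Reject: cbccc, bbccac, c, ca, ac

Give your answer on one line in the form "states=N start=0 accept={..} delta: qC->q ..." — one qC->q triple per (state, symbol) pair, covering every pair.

Grow the machine one transition at a time. Run the examples from 0; the earliest place one falls off (shortest prefix, ties alphabetical) gets sent to the lowest-numbered state that keeps every Accept/Reject pair distinguishable — a pair clashes when both reach the same state with identical unread suffix — and to a fresh state only if none does.
a: 0a undefined. 0a->0: ok.
b: 0b undefined. 0b->0: ok.
c: 0c undefined. 0c->0: no, cacbcc/cbccc meet in 0. Open state 1: 0c->1.
ca: 1a undefined. 1a->0: no, aa/ca meet in 0. 1a->1: ok.
cb: 1b undefined. 1b->0: ok.
acc: 1c undefined. 1c->0: ok.
All examples now run through 2 states with every (state, symbol) defined. Accept strings end in {0}, Reject strings end in {1}; accept={0}.

states=2 start=0 accept={0} delta: 0a->0 0b->0 0c->1 1a->1 1b->0 1c->0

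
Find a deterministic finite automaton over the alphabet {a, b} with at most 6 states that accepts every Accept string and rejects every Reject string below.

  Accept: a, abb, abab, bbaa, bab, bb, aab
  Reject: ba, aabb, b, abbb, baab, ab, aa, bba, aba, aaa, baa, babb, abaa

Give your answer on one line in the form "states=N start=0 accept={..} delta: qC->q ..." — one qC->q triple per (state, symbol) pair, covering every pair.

states=5 start=0 accept={1,4} delta: 0a->1 0b->2 1a->2 1b->2 2a->3 2b->4 3a->0 3b->1 4a->0 4b->0

Fold the examples into a partial DFA from state 0: repeatedly fix the first undefined (state, symbol) met by the shortest-then-alphabetical prefix, trying targets in increasing order and rejecting any under which an Accept and a Reject string meet in one state with the same remainder; add a state when all current targets are rejected. Accepting states are where Accept strings end.
a: 0a undefined. 0a->0: no, a/aa meet in 0. Open state 1: 0a->1.
b: 0b undefined. 0b->0: no, a/ba meet in 1. 0b->1: no, a/b meet in 1. Open state 2: 0b->2.
aa: 1a undefined. 1a->0: no, a/aaa meet in 1. 1a->1: no, a/aa meet in 1. 1a->2: ok.
ab: 1b undefined. 1b->0: no, a/aba meet in 1. 1b->1: no, a/abbb meet in 1. 1b->2: ok.
ba: 2a undefined. 2a->0: no, a/baa meet in 1. 2a->1: no, a/ba meet in 1. 2a->2: no, abb/baab meet in 2 with "b" left. Open state 3: 2a->3.
bb: 2b undefined. 2b->0: no, a/bba meet in 1. 2b->1: no, bbaa/ba meet in 3. 2b->2: no, abb/aabb meet in 2. 2b->3: no, abb/ba meet in 3. Open state 4: 2b->4.
baa: 3a undefined. 3a->0: ok.
bab: 3b undefined. 3b->0: no, abab/baa meet in 0. 3b->1: ok.
bba: 4a undefined. 4a->0: ok.
aabb: 4b undefined. 4b->0: ok.
All examples now run through 5 states with every (state, symbol) defined. Accept strings end in {1,4}, Reject strings end in {0,2,3}; accept={1,4}.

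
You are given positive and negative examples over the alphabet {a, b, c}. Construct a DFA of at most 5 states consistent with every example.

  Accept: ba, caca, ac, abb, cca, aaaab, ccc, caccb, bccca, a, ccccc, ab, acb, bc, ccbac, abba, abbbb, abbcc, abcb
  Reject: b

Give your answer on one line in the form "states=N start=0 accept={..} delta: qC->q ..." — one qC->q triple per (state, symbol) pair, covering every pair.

states=2 start=0 accept={1} delta: 0a->1 0b->0 0c->1 1a->1 1b->1 1c->1

Fold the examples into a partial DFA from state 0: repeatedly fix the first undefined (state, symbol) met by the shortest-then-alphabetical prefix, trying targets in increasing order and rejecting any under which an Accept and a Reject string meet in one state with the same remainder; add a state when all current targets are rejected. Accepting states are where Accept strings end.
a: 0a undefined. 0a->0: no, aaaab/b meet in 0 with "b" left. Open state 1: 0a->1.
b: 0b undefined. 0b->0: ok.
c: 0c undefined. 0c->0: no, ccc/b meet in 0. 0c->1: ok.
aa: 1a undefined. 1a->0: no, caca/b meet in 0. 1a->1: ok.
ab: 1b undefined. 1b->0: no, abb/b meet in 0. 1b->1: ok.
ac: 1c undefined. 1c->0: no, ac/b meet in 0. 1c->1: ok.
All examples now run through 2 states with every (state, symbol) defined. Accept strings end in {1}, Reject strings end in {0}; accept={1}.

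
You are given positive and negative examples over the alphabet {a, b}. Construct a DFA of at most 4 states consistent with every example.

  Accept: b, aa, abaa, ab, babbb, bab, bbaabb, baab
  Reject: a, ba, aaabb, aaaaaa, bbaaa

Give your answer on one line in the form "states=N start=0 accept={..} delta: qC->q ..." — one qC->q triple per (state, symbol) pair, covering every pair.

states=4 start=0 accept={0,2} delta: 0a->1 0b->0 1a->2 1b->0 2a->3 2b->0 3a->1 3b->3

Grow the machine one transition at a time. Run the examples from 0; the earliest place one falls off (shortest prefix, ties alphabetical) gets sent to the lowest-numbered state that keeps every Accept/Reject pair distinguishable — a pair clashes when both reach the same state with identical unread suffix — and to a fresh state only if none does.
a: 0a undefined. 0a->0: no, aa/a meet in 0. Open state 1: 0a->1.
b: 0b undefined. 0b->0: ok.
aa: 1a undefined. 1a->0: no, b/aaaaaa meet in 0. 1a->1: no, aa/a meet in 1. Open state 2: 1a->2.
ab: 1b undefined. 1b->0: ok.
aaa: 2a undefined. 2a->0: no, b/aaabb meet in 0. 2a->1: no, b/aaabb meet in 0. 2a->2: no, aa/aaaaaa meet in 2. Open state 3: 2a->3.
aaaa: 3a undefined. 3a->0: no, aa/aaaaaa meet in 2. 3a->1: ok.
aaab: 3b undefined. 3b->0: no, b/aaabb meet in 0. 3b->1: no, b/aaabb meet in 0. 3b->2: no, baab/aaabb meet in 2 with "b" left. 3b->3: ok.
baab: 2b undefined. 2b->0: ok.
All examples now run through 4 states with every (state, symbol) defined. Accept strings end in {0,2}, Reject strings end in {1,3}; accept={0,2}.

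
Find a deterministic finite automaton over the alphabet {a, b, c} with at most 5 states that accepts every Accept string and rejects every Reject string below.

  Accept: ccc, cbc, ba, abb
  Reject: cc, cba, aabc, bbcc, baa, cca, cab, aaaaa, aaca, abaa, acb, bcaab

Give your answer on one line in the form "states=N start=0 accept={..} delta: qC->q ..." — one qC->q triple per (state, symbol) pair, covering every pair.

State merging on the prefix tree: take the shortest (then alphabetical) example prefix whose next move is undefined and point that move at state 0, else 1, else 2, ...; a target is out if some Accept/Reject pair would then sit in one state with the same input left (inseparable). If every existing state is out, open a new one.
a: 0a undefined. 0a->0: ok.
b: 0b undefined. 0b->0: no, ba/baa meet in 0. Open state 1: 0b->1.
c: 0c undefined. 0c->0: no, ccc/cc meet in 0. 0c->1: no, ba/aaca meet in 1 with "a" left. Open state 2: 0c->2.
ba: 1a undefined. 1a->0: no, ba/baa meet in 0. 1a->1: no, ba/baa meet in 1. 1a->2: ok.
bb: 1b undefined. 1b->0: no, abb/aaaaa meet in 0. 1b->1: ok.
bc: 1c undefined. 1c->0: no, ba/bbcc meet in 2. 1c->1: no, abb/aabc meet in 1. 1c->2: no, ba/aabc meet in 2. Open state 3: 1c->3.
ca: 2a undefined. 2a->0: no, abb/cab meet in 1. 2a->1: no, abb/baa meet in 1. 2a->2: no, ba/baa meet in 2. 2a->3: ok.
cb: 2b undefined. 2b->0: ok.
cc: 2c undefined. 2c->0: ok.
bca: 3a undefined. 3a->0: no, abb/bcaab meet in 1. 3a->1: ok.
cab: 3b undefined. 3b->0: ok.
bbcc: 3c undefined. 3c->0: ok.
All examples now run through 4 states with every (state, symbol) defined. Accept strings end in {1,2}, Reject strings end in {0,3}; accept={1,2}.

states=4 start=0 accept={1,2} delta: 0a->0 0b->1 0c->2 1a->2 1b->1 1c->3 2a->3 2b->0 2c->0 3a->1 3b->0 3c->0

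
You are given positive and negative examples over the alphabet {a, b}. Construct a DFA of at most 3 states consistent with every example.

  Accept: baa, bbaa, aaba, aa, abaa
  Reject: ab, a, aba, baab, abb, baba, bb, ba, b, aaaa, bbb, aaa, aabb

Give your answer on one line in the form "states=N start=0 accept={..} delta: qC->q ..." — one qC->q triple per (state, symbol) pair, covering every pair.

states=3 start=0 accept={2} delta: 0a->1 0b->0 1a->2 1b->0 2a->0 2b->1

Grow the machine one transition at a time. Run the examples from 0; the earliest place one falls off (shortest prefix, ties alphabetical) gets sent to the lowest-numbered state that keeps every Accept/Reject pair distinguishable — a pair clashes when both reach the same state with identical unread suffix — and to a fresh state only if none does.
a: 0a undefined. 0a->0: no, aaba/aba meet in 0 with "ba" left. Open state 1: 0a->1.
b: 0b undefined. 0b->0: ok.
aa: 1a undefined. 1a->0: no, baa/baab meet in 0. 1a->1: no, baa/a meet in 1. Open state 2: 1a->2.
ab: 1b undefined. 1b->0: ok.
aaa: 2a undefined. 2a->0: ok.
aab: 2b undefined. 2b->0: no, aaba/a meet in 1. 2b->1: ok.
All examples now run through 3 states with every (state, symbol) defined. Accept strings end in {2}, Reject strings end in {0,1}; accept={2}.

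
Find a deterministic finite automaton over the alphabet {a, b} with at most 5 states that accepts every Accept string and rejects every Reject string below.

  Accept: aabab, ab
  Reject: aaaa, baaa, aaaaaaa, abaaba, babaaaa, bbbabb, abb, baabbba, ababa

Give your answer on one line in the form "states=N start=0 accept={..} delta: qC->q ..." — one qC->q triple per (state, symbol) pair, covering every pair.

states=2 start=0 accept={1} delta: 0a->0 0b->1 1a->0 1b->0

Grow the machine one transition at a time. Run the examples from 0; the earliest place one falls off (shortest prefix, ties alphabetical) gets sent to the lowest-numbered state that keeps every Accept/Reject pair distinguishable — a pair clashes when both reach the same state with identical unread suffix — and to a fresh state only if none does.
a: 0a undefined. 0a->0: ok.
b: 0b undefined. 0b->0: no, aabab/aaaa meet in 0. Open state 1: 0b->1.
ba: 1a undefined. 1a->0: ok.
bb: 1b undefined. 1b->0: ok.
All examples now run through 2 states with every (state, symbol) defined. Accept strings end in {1}, Reject strings end in {0}; accept={1}.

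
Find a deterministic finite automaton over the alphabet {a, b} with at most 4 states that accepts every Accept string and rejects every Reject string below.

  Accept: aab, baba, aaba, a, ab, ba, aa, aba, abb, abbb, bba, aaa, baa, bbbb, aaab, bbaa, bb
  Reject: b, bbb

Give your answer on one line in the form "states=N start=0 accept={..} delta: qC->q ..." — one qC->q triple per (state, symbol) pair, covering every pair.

State merging on the prefix tree: take the shortest (then alphabetical) example prefix whose next move is undefined and point that move at state 0, else 1, else 2, ...; a target is out if some Accept/Reject pair would then sit in one state with the same input left (inseparable). If every existing state is out, open a new one.
a: 0a undefined. 0a->0: no, aab/b meet in 0 with "b" left. Open state 1: 0a->1.
b: 0b undefined. 0b->0: no, bbbb/b meet in 0. 0b->1: no, a/b meet in 1. Open state 2: 0b->2.
aa: 1a undefined. 1a->0: no, aab/b meet in 2. 1a->1: ok.
ab: 1b undefined. 1b->0: no, abb/b meet in 2. 1b->1: ok.
ba: 2a undefined. 2a->0: ok.
bb: 2b undefined. 2b->0: ok.
All examples now run through 3 states with every (state, symbol) defined. Accept strings end in {0,1}, Reject strings end in {2}; accept={0,1}.

states=3 start=0 accept={0,1} delta: 0a->1 0b->2 1a->1 1b->1 2a->0 2b->0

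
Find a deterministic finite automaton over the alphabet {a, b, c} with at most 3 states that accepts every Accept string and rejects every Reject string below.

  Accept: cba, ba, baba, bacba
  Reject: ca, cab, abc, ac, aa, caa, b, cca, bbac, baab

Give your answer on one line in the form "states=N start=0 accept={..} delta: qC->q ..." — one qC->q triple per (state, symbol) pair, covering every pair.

states=3 start=0 accept={2} delta: 0a->0 0b->1 0c->0 1a->2 1b->0 1c->0 2a->0 2b->1 2c->0

Grow the machine one transition at a time. Run the examples from 0; the earliest place one falls off (shortest prefix, ties alphabetical) gets sent to the lowest-numbered state that keeps every Accept/Reject pair distinguishable — a pair clashes when both reach the same state with identical unread suffix — and to a fresh state only if none does.
a: 0a undefined. 0a->0: ok.
b: 0b undefined. 0b->0: no, ba/aa meet in 0. Open state 1: 0b->1.
c: 0c undefined. 0c->0: ok.
ba: 1a undefined. 1a->0: no, cba/ca meet in 0. 1a->1: no, cba/cab meet in 1. Open state 2: 1a->2.
bb: 1b undefined. 1b->0: ok.
abc: 1c undefined. 1c->0: ok.
baa: 2a undefined. 2a->0: ok.
bab: 2b undefined. 2b->0: no, baba/ca meet in 0. 2b->1: ok.
bac: 2c undefined. 2c->0: ok.
All examples now run through 3 states with every (state, symbol) defined. Accept strings end in {2}, Reject strings end in {0,1}; accept={2}.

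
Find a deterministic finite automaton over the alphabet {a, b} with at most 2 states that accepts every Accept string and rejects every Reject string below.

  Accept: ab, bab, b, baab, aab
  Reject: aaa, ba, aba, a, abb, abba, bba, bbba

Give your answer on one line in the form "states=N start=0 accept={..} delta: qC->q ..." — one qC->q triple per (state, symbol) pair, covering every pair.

State merging on the prefix tree: take the shortest (then alphabetical) example prefix whose next move is undefined and point that move at state 0, else 1, else 2, ...; a target is out if some Accept/Reject pair would then sit in one state with the same input left (inseparable). If every existing state is out, open a new one.
a: 0a undefined. 0a->0: ok.
b: 0b undefined. 0b->0: no, ab/aaa meet in 0. Open state 1: 0b->1.
ba: 1a undefined. 1a->0: ok.
bb: 1b undefined. 1b->0: ok.
All examples now run through 2 states with every (state, symbol) defined. Accept strings end in {1}, Reject strings end in {0}; accept={1}.

states=2 start=0 accept={1} delta: 0a->0 0b->1 1a->0 1b->0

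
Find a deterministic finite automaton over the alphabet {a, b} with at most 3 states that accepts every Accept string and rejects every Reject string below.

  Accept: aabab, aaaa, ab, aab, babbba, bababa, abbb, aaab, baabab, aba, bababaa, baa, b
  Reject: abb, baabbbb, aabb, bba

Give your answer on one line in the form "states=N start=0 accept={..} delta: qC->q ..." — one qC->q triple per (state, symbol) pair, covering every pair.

Fold the examples into a partial DFA from state 0: repeatedly fix the first undefined (state, symbol) met by the shortest-then-alphabetical prefix, trying targets in increasing order and rejecting any under which an Accept and a Reject string meet in one state with the same remainder; add a state when all current targets are rejected. Accepting states are where Accept strings end.
a: 0a undefined. 0a->0: ok.
b: 0b undefined. 0b->0: no, aabab/abb meet in 0. Open state 1: 0b->1.
ba: 1a undefined. 1a->0: ok.
bb: 1b undefined. 1b->0: no, aaaa/abb meet in 0. 1b->1: no, aabab/abb meet in 1. Open state 2: 1b->2.
bba: 2a undefined. 2a->0: no, aaaa/bba meet in 0. 2a->1: no, aabab/bba meet in 1. 2a->2: ok.
abbb: 2b undefined. 2b->0: no, aabab/baabbbb meet in 1. 2b->1: ok.
All examples now run through 3 states with every (state, symbol) defined. Accept strings end in {0,1}, Reject strings end in {2}; accept={0,1}.

states=3 start=0 accept={0,1} delta: 0a->0 0b->1 1a->0 1b->2 2a->2 2b->1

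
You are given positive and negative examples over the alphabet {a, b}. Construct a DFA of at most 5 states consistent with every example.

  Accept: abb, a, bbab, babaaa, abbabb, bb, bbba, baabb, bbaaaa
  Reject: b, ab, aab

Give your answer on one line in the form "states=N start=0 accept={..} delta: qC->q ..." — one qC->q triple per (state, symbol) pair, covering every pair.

states=3 start=0 accept={0,2} delta: 0a->0 0b->1 1a->0 1b->2 2a->1 2b->0

State merging on the prefix tree: take the shortest (then alphabetical) example prefix whose next move is undefined and point that move at state 0, else 1, else 2, ...; a target is out if some Accept/Reject pair would then sit in one state with the same input left (inseparable). If every existing state is out, open a new one.
a: 0a undefined. 0a->0: ok.
b: 0b undefined. 0b->0: no, abb/b meet in 0. Open state 1: 0b->1.
ba: 1a undefined. 1a->0: ok.
bb: 1b undefined. 1b->0: no, bbab/b meet in 1. 1b->1: no, abb/b meet in 1. Open state 2: 1b->2.
bba: 2a undefined. 2a->0: no, bbab/b meet in 1. 2a->1: ok.
bbb: 2b undefined. 2b->0: ok.
All examples now run through 3 states with every (state, symbol) defined. Accept strings end in {0,2}, Reject strings end in {1}; accept={0,2}.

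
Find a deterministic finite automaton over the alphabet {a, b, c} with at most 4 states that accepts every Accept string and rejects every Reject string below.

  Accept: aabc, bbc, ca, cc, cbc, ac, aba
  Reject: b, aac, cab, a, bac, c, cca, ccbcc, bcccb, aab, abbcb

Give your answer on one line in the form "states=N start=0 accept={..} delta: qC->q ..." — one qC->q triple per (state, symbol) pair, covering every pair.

states=2 start=0 accept={0} delta: 0a->1 0b->1 0c->1 1a->0 1b->1 1c->0

Fold the examples into a partial DFA from state 0: repeatedly fix the first undefined (state, symbol) met by the shortest-then-alphabetical prefix, trying targets in increasing order and rejecting any under which an Accept and a Reject string meet in one state with the same remainder; add a state when all current targets are rejected. Accepting states are where Accept strings end.
a: 0a undefined. 0a->0: no, ac/aac meet in 0 with "c" left. Open state 1: 0a->1.
b: 0b undefined. 0b->0: no, bbc/c meet in 0 with "c" left. 0b->1: ok.
c: 0c undefined. 0c->0: no, ca/b meet in 1. 0c->1: ok.
aa: 1a undefined. 1a->0: ok.
ab: 1b undefined. 1b->0: no, bbc/b meet in 1. 1b->1: ok.
ac: 1c undefined. 1c->0: ok.
All examples now run through 2 states with every (state, symbol) defined. Accept strings end in {0}, Reject strings end in {1}; accept={0}.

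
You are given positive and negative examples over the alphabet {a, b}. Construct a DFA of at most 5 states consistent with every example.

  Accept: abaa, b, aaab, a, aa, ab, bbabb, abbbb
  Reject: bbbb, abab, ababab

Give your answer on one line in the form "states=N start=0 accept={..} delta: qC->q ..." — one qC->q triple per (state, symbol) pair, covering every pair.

State merging on the prefix tree: take the shortest (then alphabetical) example prefix whose next move is undefined and point that move at state 0, else 1, else 2, ...; a target is out if some Accept/Reject pair would then sit in one state with the same input left (inseparable). If every existing state is out, open a new one.
a: 0a undefined. 0a->0: no, abbbb/bbbb meet in 0 with "bbbb" left. Open state 1: 0a->1.
b: 0b undefined. 0b->0: no, b/bbbb meet in 0. 0b->1: ok.
aa: 1a undefined. 1a->0: ok.
ab: 1b undefined. 1b->0: no, abaa/bbbb meet in 0. 1b->1: no, abaa/bbbb meet in 1. Open state 2: 1b->2.
aba: 2a undefined. 2a->0: no, abaa/abab meet in 1. 2a->1: no, aaab/abab meet in 2. 2a->2: no, bbabb/bbbb meet in 2 with "bb" left. Open state 3: 2a->3.
abb: 2b undefined. 2b->0: no, b/bbbb meet in 1. 2b->1: no, aaab/bbbb meet in 2. 2b->2: no, aaab/bbbb meet in 2. 2b->3: ok.
abaa: 3a undefined. 3a->0: ok.
abab: 3b undefined. 3b->0: no, abaa/bbbb meet in 0. 3b->1: no, b/bbbb meet in 1. 3b->2: no, aaab/bbbb meet in 2. 3b->3: no, b/ababab meet in 1. Open state 4: 3b->4.
ababa: 4a undefined. 4a->0: no, b/ababab meet in 1. 4a->1: no, aaab/ababab meet in 2. 4a->2: ok.
abbbb: 4b undefined. 4b->0: ok.
All examples now run through 5 states with every (state, symbol) defined. Accept strings end in {0,1,2}, Reject strings end in {3,4}; accept={0,1,2}.

states=5 start=0 accept={0,1,2} delta: 0a->1 0b->1 1a->0 1b->2 2a->3 2b->3 3a->0 3b->4 4a->2 4b->0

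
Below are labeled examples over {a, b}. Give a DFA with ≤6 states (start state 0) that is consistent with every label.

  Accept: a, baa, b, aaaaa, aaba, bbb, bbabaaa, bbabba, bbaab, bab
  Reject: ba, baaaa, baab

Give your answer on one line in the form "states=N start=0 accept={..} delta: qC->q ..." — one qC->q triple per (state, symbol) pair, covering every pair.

states=5 start=0 accept={0,1,2,4} delta: 0a->1 0b->2 1a->1 1b->1 2a->3 2b->0 3a->4 3b->0 4a->2 4b->3

Fold the examples into a partial DFA from state 0: repeatedly fix the first undefined (state, symbol) met by the shortest-then-alphabetical prefix, trying targets in increasing order and rejecting any under which an Accept and a Reject string meet in one state with the same remainder; add a state when all current targets are rejected. Accepting states are where Accept strings end.
a: 0a undefined. 0a->0: no, aaba/ba meet in 0 with "ba" left. Open state 1: 0a->1.
b: 0b undefined. 0b->0: no, a/ba meet in 1. 0b->1: no, aaaaa/baaaa meet in 1 with "aaaa" left. Open state 2: 0b->2.
aa: 1a undefined. 1a->0: no, aaba/ba meet in 2 with "a" left. 1a->1: ok.
ba: 2a undefined. 2a->0: no, a/baaaa meet in 1. 2a->1: no, a/ba meet in 1. 2a->2: no, baa/ba meet in 2. Open state 3: 2a->3.
bb: 2b undefined. 2b->0: ok.
aab: 1b undefined. 1b->0: no, bbabba/ba meet in 3. 1b->1: ok.
baa: 3a undefined. 3a->0: no, a/baaaa meet in 1. 3a->1: no, a/baaaa meet in 1. 3a->2: no, baa/baaaa meet in 2. 3a->3: no, baa/ba meet in 3. Open state 4: 3a->4.
bab: 3b undefined. 3b->0: ok.
baaa: 4a undefined. 4a->0: no, a/baaaa meet in 1. 4a->1: no, a/baaaa meet in 1. 4a->2: ok.
baab: 4b undefined. 4b->0: no, bab/baab meet in 0. 4b->1: no, a/baab meet in 1. 4b->2: no, b/baab meet in 2. 4b->3: ok.
All examples now run through 5 states with every (state, symbol) defined. Accept strings end in {0,1,2,4}, Reject strings end in {3}; accept={0,1,2,4}.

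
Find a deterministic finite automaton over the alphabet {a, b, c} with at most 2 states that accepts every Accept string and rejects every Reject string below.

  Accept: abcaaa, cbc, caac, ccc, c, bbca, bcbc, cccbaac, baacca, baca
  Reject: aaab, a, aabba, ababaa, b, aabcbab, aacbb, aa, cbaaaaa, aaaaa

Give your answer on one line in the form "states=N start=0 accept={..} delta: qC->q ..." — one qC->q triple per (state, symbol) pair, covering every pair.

states=2 start=0 accept={1} delta: 0a->0 0b->0 0c->1 1a->1 1b->0 1c->1

Grow the machine one transition at a time. Run the examples from 0; the earliest place one falls off (shortest prefix, ties alphabetical) gets sent to the lowest-numbered state that keeps every Accept/Reject pair distinguishable — a pair clashes when both reach the same state with identical unread suffix — and to a fresh state only if none does.
a: 0a undefined. 0a->0: ok.
b: 0b undefined. 0b->0: ok.
c: 0c undefined. 0c->0: no, abcaaa/aaab meet in 0. Open state 1: 0c->1.
ca: 1a undefined. 1a->0: no, abcaaa/aaab meet in 0. 1a->1: ok.
cb: 1b undefined. 1b->0: ok.
cc: 1c undefined. 1c->0: no, caac/aaab meet in 0. 1c->1: ok.
All examples now run through 2 states with every (state, symbol) defined. Accept strings end in {1}, Reject strings end in {0}; accept={1}.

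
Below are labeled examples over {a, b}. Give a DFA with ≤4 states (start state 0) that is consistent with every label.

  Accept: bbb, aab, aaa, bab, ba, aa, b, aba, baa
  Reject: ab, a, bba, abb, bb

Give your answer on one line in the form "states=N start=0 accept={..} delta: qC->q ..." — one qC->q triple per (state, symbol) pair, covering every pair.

states=4 start=0 accept={2,3} delta: 0a->1 0b->2 1a->3 1b->1 2a->3 2b->0 3a->2 3b->2

Fold the examples into a partial DFA from state 0: repeatedly fix the first undefined (state, symbol) met by the shortest-then-alphabetical prefix, trying targets in increasing order and rejecting any under which an Accept and a Reject string meet in one state with the same remainder; add a state when all current targets are rejected. Accepting states are where Accept strings end.
a: 0a undefined. 0a->0: no, aab/ab meet in 0 with "b" left. Open state 1: 0a->1.
b: 0b undefined. 0b->0: no, bbb/bb meet in 0. 0b->1: no, bbb/abb meet in 1 with "bb" left. Open state 2: 0b->2.
aa: 1a undefined. 1a->0: no, aaa/a meet in 1. 1a->1: no, aab/ab meet in 1 with "b" left. 1a->2: no, aab/bb meet in 2 with "b" left. Open state 3: 1a->3.
ab: 1b undefined. 1b->0: no, b/abb meet in 2. 1b->1: ok.
ba: 2a undefined. 2a->0: no, baa/ab meet in 1. 2a->1: no, bab/ab meet in 1. 2a->2: no, bab/bb meet in 2 with "b" left. 2a->3: ok.
bb: 2b undefined. 2b->0: ok.
aaa: 3a undefined. 3a->0: no, aaa/bb meet in 0. 3a->1: no, aaa/ab meet in 1. 3a->2: ok.
aab: 3b undefined. 3b->0: no, aab/bb meet in 0. 3b->1: no, aab/ab meet in 1. 3b->2: ok.
All examples now run through 4 states with every (state, symbol) defined. Accept strings end in {2,3}, Reject strings end in {0,1}; accept={2,3}.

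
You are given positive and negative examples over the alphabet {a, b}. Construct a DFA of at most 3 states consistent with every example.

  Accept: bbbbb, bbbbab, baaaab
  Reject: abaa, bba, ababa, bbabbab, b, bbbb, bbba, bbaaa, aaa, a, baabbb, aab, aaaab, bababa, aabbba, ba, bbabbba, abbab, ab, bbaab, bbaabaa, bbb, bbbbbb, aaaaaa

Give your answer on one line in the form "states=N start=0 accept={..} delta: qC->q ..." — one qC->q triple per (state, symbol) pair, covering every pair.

Grow the machine one transition at a time. Run the examples from 0; the earliest place one falls off (shortest prefix, ties alphabetical) gets sent to the lowest-numbered state that keeps every Accept/Reject pair distinguishable — a pair clashes when both reach the same state with identical unread suffix — and to a fresh state only if none does.
a: 0a undefined. 0a->0: ok.
b: 0b undefined. 0b->0: no, bbbbb/abaa meet in 0. Open state 1: 0b->1.
ba: 1a undefined. 1a->0: no, baaaab/b meet in 1. 1a->1: ok.
bb: 1b undefined. 1b->0: no, bbbbb/abaa meet in 1. 1b->1: no, bbbbb/abaa meet in 1. Open state 2: 1b->2.
bba: 2a undefined. 2a->0: ok.
bbb: 2b undefined. 2b->0: ok.
All examples now run through 3 states with every (state, symbol) defined. Accept strings end in {2}, Reject strings end in {0,1}; accept={2}.

states=3 start=0 accept={2} delta: 0a->0 0b->1 1a->1 1b->2 2a->0 2b->0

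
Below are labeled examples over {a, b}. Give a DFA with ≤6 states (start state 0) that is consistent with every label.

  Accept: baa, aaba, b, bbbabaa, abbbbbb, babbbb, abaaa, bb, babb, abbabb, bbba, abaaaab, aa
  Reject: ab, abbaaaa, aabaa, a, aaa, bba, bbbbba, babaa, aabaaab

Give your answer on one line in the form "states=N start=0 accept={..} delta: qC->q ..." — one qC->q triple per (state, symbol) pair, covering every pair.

states=6 start=0 accept={2,3,5} delta: 0a->1 0b->2 1a->3 1b->4 2a->1 2b->3 3a->0 3b->4 4a->5 4b->5 5a->1 5b->2

Fold the examples into a partial DFA from state 0: repeatedly fix the first undefined (state, symbol) met by the shortest-then-alphabetical prefix, trying targets in increasing order and rejecting any under which an Accept and a Reject string meet in one state with the same remainder; add a state when all current targets are rejected. Accepting states are where Accept strings end.
a: 0a undefined. 0a->0: no, baa/aabaa meet in 0 with "baa" left. Open state 1: 0a->1.
b: 0b undefined. 0b->0: no, bbbabaa/babaa meet in 1 with "baa" left. 0b->1: no, baa/aaa meet in 1 with "aa" left. Open state 2: 0b->2.
aa: 1a undefined. 1a->0: no, baa/aabaa meet in 2 with "aa" left. 1a->1: no, aa/a meet in 1. 1a->2: no, aaba/bba meet in 2 with "ba" left. Open state 3: 1a->3.
ab: 1b undefined. 1b->0: no, abaaa/aaa meet in 3 with "a" left. 1b->1: no, abbbbbb/ab meet in 1. 1b->2: no, b/ab meet in 2. 1b->3: no, aa/ab meet in 3. Open state 4: 1b->4.
ba: 2a undefined. 2a->0: no, baa/a meet in 1. 2a->1: ok.
bb: 2b undefined. 2b->0: no, bbbabaa/babaa meet in 4 with "aa" left. 2b->1: no, baa/bba meet in 3. 2b->2: no, bbbabaa/babaa meet in 4 with "aa" left. 2b->3: ok.
aaa: 3a undefined. 3a->0: ok.
aab: 3b undefined. 3b->0: no, baa/aabaa meet in 3. 3b->1: no, bbbabaa/aabaa meet in 0. 3b->2: no, baa/aabaa meet in 3. 3b->3: no, baa/aabaaab meet in 3. 3b->4: ok.
aba: 4a undefined. 4a->0: no, aaba/aaa meet in 0. 4a->1: no, baa/aabaa meet in 3. 4a->2: no, bbbabaa/aabaa meet in 1. 4a->3: no, bbbabaa/aabaa meet in 0. 4a->4: no, aaba/ab meet in 4. Open state 5: 4a->5.
abb: 4b undefined. 4b->0: no, abbbbbb/aaa meet in 0. 4b->1: no, baa/abbaaaa meet in 3. 4b->2: no, babbbb/ab meet in 4. 4b->3: no, aaba/bbbbba meet in 5. 4b->4: no, aaba/bbbbba meet in 5. 4b->5: ok.
abaa: 5a undefined. 5a->0: no, abaaa/a meet in 1. 5a->1: ok.
abbb: 5b undefined. 5b->0: no, abbbbbb/ab meet in 4. 5b->1: no, baa/bbbbba meet in 3. 5b->2: ok.
All examples now run through 6 states with every (state, symbol) defined. Accept strings end in {2,3,5}, Reject strings end in {0,1,4}; accept={2,3,5}.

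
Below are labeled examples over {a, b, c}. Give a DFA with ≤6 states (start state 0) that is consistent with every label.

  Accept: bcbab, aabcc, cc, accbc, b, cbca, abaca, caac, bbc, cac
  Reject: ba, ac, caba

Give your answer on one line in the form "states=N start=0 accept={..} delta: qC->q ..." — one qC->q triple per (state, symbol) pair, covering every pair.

states=4 start=0 accept={1,3} delta: 0a->0 0b->1 0c->2 1a->0 1b->1 1c->1 2a->3 2b->0 2c->1 3a->1 3b->0 3c->1

Grow the machine one transition at a time. Run the examples from 0; the earliest place one falls off (shortest prefix, ties alphabetical) gets sent to the lowest-numbered state that keeps every Accept/Reject pair distinguishable — a pair clashes when both reach the same state with identical unread suffix — and to a fresh state only if none does.
a: 0a undefined. 0a->0: ok.
b: 0b undefined. 0b->0: no, b/ba meet in 0. Open state 1: 0b->1.
c: 0c undefined. 0c->0: no, cc/ac meet in 0. 0c->1: no, b/ac meet in 1. Open state 2: 0c->2.
ba: 1a undefined. 1a->0: ok.
bb: 1b undefined. 1b->0: no, bbc/ac meet in 2. 1b->1: ok.
bc: 1c undefined. 1c->0: no, aabcc/ac meet in 2. 1c->1: ok.
ca: 2a undefined. 2a->0: no, abaca/ba meet in 0. 2a->1: no, caac/ac meet in 2. 2a->2: no, abaca/ac meet in 2. Open state 3: 2a->3.
cb: 2b undefined. 2b->0: ok.
cc: 2c undefined. 2c->0: no, cc/ba meet in 0. 2c->1: ok.
caa: 3a undefined. 3a->0: no, caac/ac meet in 2. 3a->1: ok.
cab: 3b undefined. 3b->0: ok.
cac: 3c undefined. 3c->0: no, cac/ba meet in 0. 3c->1: ok.
All examples now run through 4 states with every (state, symbol) defined. Accept strings end in {1,3}, Reject strings end in {0,2}; accept={1,3}.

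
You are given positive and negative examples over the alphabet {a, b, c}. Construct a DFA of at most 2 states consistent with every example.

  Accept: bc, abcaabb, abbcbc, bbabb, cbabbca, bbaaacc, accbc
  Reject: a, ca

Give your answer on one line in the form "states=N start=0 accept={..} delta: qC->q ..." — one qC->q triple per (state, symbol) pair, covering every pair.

states=2 start=0 accept={1} delta: 0a->0 0b->1 0c->0 1a->1 1b->1 1c->1

Grow the machine one transition at a time. Run the examples from 0; the earliest place one falls off (shortest prefix, ties alphabetical) gets sent to the lowest-numbered state that keeps every Accept/Reject pair distinguishable — a pair clashes when both reach the same state with identical unread suffix — and to a fresh state only if none does.
a: 0a undefined. 0a->0: ok.
b: 0b undefined. 0b->0: no, bbabb/a meet in 0. Open state 1: 0b->1.
c: 0c undefined. 0c->0: ok.
bb: 1b undefined. 1b->0: no, bbabb/a meet in 0. 1b->1: ok.
bc: 1c undefined. 1c->0: no, bc/a meet in 0. 1c->1: ok.
bba: 1a undefined. 1a->0: no, cbabbca/a meet in 0. 1a->1: ok.
All examples now run through 2 states with every (state, symbol) defined. Accept strings end in {1}, Reject strings end in {0}; accept={1}.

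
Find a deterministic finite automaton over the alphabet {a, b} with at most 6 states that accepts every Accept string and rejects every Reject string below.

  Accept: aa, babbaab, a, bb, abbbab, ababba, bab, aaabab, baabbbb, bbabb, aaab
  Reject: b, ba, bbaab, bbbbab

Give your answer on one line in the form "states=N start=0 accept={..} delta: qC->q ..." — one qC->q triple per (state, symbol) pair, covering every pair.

states=6 start=0 accept={0,1,3,4} delta: 0a->1 0b->2 1a->0 1b->3 2a->2 2b->4 3a->1 3b->0 4a->1 4b->5 5a->0 5b->1

Grow the machine one transition at a time. Run the examples from 0; the earliest place one falls off (shortest prefix, ties alphabetical) gets sent to the lowest-numbered state that keeps every Accept/Reject pair distinguishable — a pair clashes when both reach the same state with identical unread suffix — and to a fresh state only if none does.
a: 0a undefined. 0a->0: no, aaab/b meet in 0 with "b" left. Open state 1: 0a->1.
b: 0b undefined. 0b->0: no, a/ba meet in 1. 0b->1: no, aa/ba meet in 1 with "a" left. Open state 2: 0b->2.
aa: 1a undefined. 1a->0: ok.
ab: 1b undefined. 1b->0: no, ababba/ba meet in 2 with "a" left. 1b->1: no, abbbab/b meet in 2. 1b->2: no, aaab/b meet in 2. Open state 3: 1b->3.
ba: 2a undefined. 2a->0: no, aa/ba meet in 0. 2a->1: no, a/ba meet in 1. 2a->2: ok.
bb: 2b undefined. 2b->0: no, baabbbb/b meet in 2. 2b->1: no, aaab/bbaab meet in 3. 2b->2: no, babbaab/b meet in 2. 2b->3: no, abbbab/bbbbab meet in 3 with "bbab" left. Open state 4: 2b->4.
aba: 3a undefined. 3a->0: no, aaabab/b meet in 2. 3a->1: ok.
abb: 3b undefined. 3b->0: ok.
bba: 4a undefined. 4a->0: no, aaabab/bbaab meet in 3. 4a->1: ok.
bbb: 4b undefined. 4b->0: no, babbaab/b meet in 2. 4b->1: no, babbaab/bbbbab meet in 3. 4b->2: no, aaabab/bbbbab meet in 3. 4b->3: no, babbaab/b meet in 2. 4b->4: no, babbaab/b meet in 2. Open state 5: 4b->5.
bbbb: 5b undefined. 5b->0: no, aaabab/bbbbab meet in 3. 5b->1: ok.
babba: 5a undefined. 5a->0: ok.
All examples now run through 6 states with every (state, symbol) defined. Accept strings end in {0,1,3,4}, Reject strings end in {2}; accept={0,1,3,4}.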